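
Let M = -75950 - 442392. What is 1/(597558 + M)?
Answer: 1/79216 ≈ 1.2624e-5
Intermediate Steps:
M = -518342
1/(597558 + M) = 1/(597558 - 518342) = 1/79216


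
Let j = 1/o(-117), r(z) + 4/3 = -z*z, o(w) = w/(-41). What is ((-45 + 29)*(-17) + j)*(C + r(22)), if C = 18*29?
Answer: 3505150/351 ≈ 9986.2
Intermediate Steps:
o(w) = -w/41 (o(w) = w*(-1/41) = -w/41)
C = 522
r(z) = -4/3 - z**2 (r(z) = -4/3 - z*z = -4/3 - z**2)
j = 41/117 (j = 1/(-1/41*(-117)) = 1/(117/41) = 41/117 ≈ 0.35043)
((-45 + 29)*(-17) + j)*(C + r(22)) = ((-45 + 29)*(-17) + 41/117)*(522 + (-4/3 - 1*22**2)) = (-16*(-17) + 41/117)*(522 + (-4/3 - 1*484)) = (272 + 41/117)*(522 + (-4/3 - 484)) = 31865*(522 - 1456/3)/117 = (31865/117)*(110/3) = 3505150/351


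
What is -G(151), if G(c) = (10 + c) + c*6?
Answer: -1067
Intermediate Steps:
G(c) = 10 + 7*c (G(c) = (10 + c) + 6*c = 10 + 7*c)
-G(151) = -(10 + 7*151) = -(10 + 1057) = -1*1067 = -1067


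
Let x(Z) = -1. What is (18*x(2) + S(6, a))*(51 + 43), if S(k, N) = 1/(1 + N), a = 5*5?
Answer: -21949/13 ≈ -1688.4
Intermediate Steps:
a = 25
(18*x(2) + S(6, a))*(51 + 43) = (18*(-1) + 1/(1 + 25))*(51 + 43) = (-18 + 1/26)*94 = -467/26*94 = -21949/13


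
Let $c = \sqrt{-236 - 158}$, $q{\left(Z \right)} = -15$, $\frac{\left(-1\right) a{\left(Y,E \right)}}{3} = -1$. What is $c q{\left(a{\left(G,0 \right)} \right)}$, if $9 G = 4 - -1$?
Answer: $- 15 i \sqrt{394} \approx - 297.74 i$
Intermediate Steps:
$G = \frac{5}{9}$ ($G = \frac{4 - -1}{9} = \frac{4 + 1}{9} = \frac{1}{9} \cdot 5 = \frac{5}{9} \approx 0.55556$)
$a{\left(Y,E \right)} = 3$ ($a{\left(Y,E \right)} = \left(-3\right) \left(-1\right) = 3$)
$c = i \sqrt{394}$ ($c = \sqrt{-394} = i \sqrt{394} \approx 19.849 i$)
$c q{\left(a{\left(G,0 \right)} \right)} = i \sqrt{394} \left(-15\right) = - 15 i \sqrt{394}$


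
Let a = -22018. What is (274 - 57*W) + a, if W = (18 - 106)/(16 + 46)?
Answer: -671556/31 ≈ -21663.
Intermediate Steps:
W = -44/31 (W = -88/62 = -88*1/62 = -44/31 ≈ -1.4194)
(274 - 57*W) + a = (274 - 57*(-44/31)) - 22018 = (274 + 2508/31) - 22018 = 11002/31 - 22018 = -671556/31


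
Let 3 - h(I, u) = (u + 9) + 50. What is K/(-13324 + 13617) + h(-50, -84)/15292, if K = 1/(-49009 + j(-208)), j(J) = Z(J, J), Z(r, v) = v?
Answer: 100940244/55129881163 ≈ 0.0018310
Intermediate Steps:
j(J) = J
h(I, u) = -56 - u (h(I, u) = 3 - ((u + 9) + 50) = 3 - ((9 + u) + 50) = 3 - (59 + u) = 3 + (-59 - u) = -56 - u)
K = -1/49217 (K = 1/(-49009 - 208) = 1/(-49217) = -1/49217 ≈ -2.0318e-5)
K/(-13324 + 13617) + h(-50, -84)/15292 = -1/(49217*(-13324 + 13617)) + (-56 - 1*(-84))/15292 = -1/49217/293 + (-56 + 84)*(1/15292) = -1/49217*1/293 + 28*(1/15292) = -1/14420581 + 7/3823 = 100940244/55129881163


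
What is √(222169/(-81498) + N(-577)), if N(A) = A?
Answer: I*√6031470/102 ≈ 24.078*I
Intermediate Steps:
√(222169/(-81498) + N(-577)) = √(222169/(-81498) - 577) = √(222169*(-1/81498) - 577) = √(-4727/1734 - 577) = √(-1005245/1734) = I*√6031470/102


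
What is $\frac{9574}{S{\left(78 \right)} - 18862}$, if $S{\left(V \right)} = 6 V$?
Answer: $- \frac{4787}{9197} \approx -0.5205$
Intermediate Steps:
$\frac{9574}{S{\left(78 \right)} - 18862} = \frac{9574}{6 \cdot 78 - 18862} = \frac{9574}{468 - 18862} = \frac{9574}{-18394} = 9574 \left(- \frac{1}{18394}\right) = - \frac{4787}{9197}$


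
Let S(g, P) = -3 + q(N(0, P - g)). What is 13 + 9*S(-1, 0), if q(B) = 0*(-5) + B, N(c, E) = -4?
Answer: -50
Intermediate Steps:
q(B) = B (q(B) = 0 + B = B)
S(g, P) = -7 (S(g, P) = -3 - 4 = -7)
13 + 9*S(-1, 0) = 13 + 9*(-7) = 13 - 63 = -50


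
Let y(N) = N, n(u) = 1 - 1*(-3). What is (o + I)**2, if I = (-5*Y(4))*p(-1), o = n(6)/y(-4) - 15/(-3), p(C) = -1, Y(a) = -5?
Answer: 441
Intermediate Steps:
n(u) = 4 (n(u) = 1 + 3 = 4)
o = 4 (o = 4/(-4) - 15/(-3) = 4*(-1/4) - 15*(-1/3) = -1 + 5 = 4)
I = -25 (I = -5*(-5)*(-1) = 25*(-1) = -25)
(o + I)**2 = (4 - 25)**2 = (-21)**2 = 441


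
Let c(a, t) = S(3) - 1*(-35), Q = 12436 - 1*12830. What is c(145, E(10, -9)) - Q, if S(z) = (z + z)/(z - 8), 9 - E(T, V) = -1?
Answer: 2139/5 ≈ 427.80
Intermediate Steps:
E(T, V) = 10 (E(T, V) = 9 - 1*(-1) = 9 + 1 = 10)
S(z) = 2*z/(-8 + z) (S(z) = (2*z)/(-8 + z) = 2*z/(-8 + z))
Q = -394 (Q = 12436 - 12830 = -394)
c(a, t) = 169/5 (c(a, t) = 2*3/(-8 + 3) - 1*(-35) = 2*3/(-5) + 35 = 2*3*(-⅕) + 35 = -6/5 + 35 = 169/5)
c(145, E(10, -9)) - Q = 169/5 - 1*(-394) = 169/5 + 394 = 2139/5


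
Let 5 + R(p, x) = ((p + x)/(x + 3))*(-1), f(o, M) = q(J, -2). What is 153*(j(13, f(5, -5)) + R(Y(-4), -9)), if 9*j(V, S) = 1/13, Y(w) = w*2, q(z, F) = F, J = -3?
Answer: -31127/26 ≈ -1197.2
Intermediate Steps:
f(o, M) = -2
Y(w) = 2*w
j(V, S) = 1/117 (j(V, S) = (⅑)/13 = (⅑)*(1/13) = 1/117)
R(p, x) = -5 - (p + x)/(3 + x) (R(p, x) = -5 + ((p + x)/(x + 3))*(-1) = -5 + ((p + x)/(3 + x))*(-1) = -5 - (p + x)/(3 + x))
153*(j(13, f(5, -5)) + R(Y(-4), -9)) = 153*(1/117 + (-15 - 2*(-4) - 6*(-9))/(3 - 9)) = 153*(1/117 + (-15 - 1*(-8) + 54)/(-6)) = 153*(1/117 - (-15 + 8 + 54)/6) = 153*(1/117 - ⅙*47) = 153*(1/117 - 47/6) = 153*(-1831/234) = -31127/26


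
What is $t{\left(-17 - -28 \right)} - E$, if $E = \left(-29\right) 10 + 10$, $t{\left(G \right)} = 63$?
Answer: $343$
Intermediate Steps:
$E = -280$ ($E = -290 + 10 = -280$)
$t{\left(-17 - -28 \right)} - E = 63 - -280 = 63 + 280 = 343$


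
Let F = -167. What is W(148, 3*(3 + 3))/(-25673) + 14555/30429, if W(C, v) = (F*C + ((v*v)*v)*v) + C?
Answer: -2073064517/781203717 ≈ -2.6537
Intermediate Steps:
W(C, v) = v⁴ - 166*C (W(C, v) = (-167*C + ((v*v)*v)*v) + C = (-167*C + (v²*v)*v) + C = (-167*C + v³*v) + C = (-167*C + v⁴) + C = (v⁴ - 167*C) + C = v⁴ - 166*C)
W(148, 3*(3 + 3))/(-25673) + 14555/30429 = ((3*(3 + 3))⁴ - 166*148)/(-25673) + 14555/30429 = ((3*6)⁴ - 24568)*(-1/25673) + 14555*(1/30429) = (18⁴ - 24568)*(-1/25673) + 14555/30429 = (104976 - 24568)*(-1/25673) + 14555/30429 = 80408*(-1/25673) + 14555/30429 = -80408/25673 + 14555/30429 = -2073064517/781203717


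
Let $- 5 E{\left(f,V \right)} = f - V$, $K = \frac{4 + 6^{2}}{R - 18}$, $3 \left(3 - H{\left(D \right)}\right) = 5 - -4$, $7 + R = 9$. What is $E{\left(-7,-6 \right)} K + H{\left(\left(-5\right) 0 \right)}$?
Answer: $- \frac{1}{2} \approx -0.5$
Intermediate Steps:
$R = 2$ ($R = -7 + 9 = 2$)
$H{\left(D \right)} = 0$ ($H{\left(D \right)} = 3 - \frac{5 - -4}{3} = 3 - \frac{5 + 4}{3} = 3 - 3 = 0$)
$K = - \frac{5}{2}$ ($K = \frac{4 + 6^{2}}{2 - 18} = \frac{4 + 36}{-16} = 40 \left(- \frac{1}{16}\right) = - \frac{5}{2} \approx -2.5$)
$E{\left(f,V \right)} = - \frac{f}{5} + \frac{V}{5}$ ($E{\left(f,V \right)} = - \frac{f - V}{5} = - \frac{f}{5} + \frac{V}{5}$)
$E{\left(-7,-6 \right)} K + H{\left(\left(-5\right) 0 \right)} = \left(\left(- \frac{1}{5}\right) \left(-7\right) + \frac{1}{5} \left(-6\right)\right) \left(- \frac{5}{2}\right) + 0 = \left(\frac{7}{5} - \frac{6}{5}\right) \left(- \frac{5}{2}\right) + 0 = \frac{1}{5} \left(- \frac{5}{2}\right) + 0 = - \frac{1}{2} + 0 = - \frac{1}{2}$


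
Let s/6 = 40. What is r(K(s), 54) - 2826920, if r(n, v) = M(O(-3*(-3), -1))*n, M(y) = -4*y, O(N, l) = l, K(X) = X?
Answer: -2825960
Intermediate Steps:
s = 240 (s = 6*40 = 240)
r(n, v) = 4*n (r(n, v) = (-4*(-1))*n = 4*n)
r(K(s), 54) - 2826920 = 4*240 - 2826920 = 960 - 2826920 = -2825960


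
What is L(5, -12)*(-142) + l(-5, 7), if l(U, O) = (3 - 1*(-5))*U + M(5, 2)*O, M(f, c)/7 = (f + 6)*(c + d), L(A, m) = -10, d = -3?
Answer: 841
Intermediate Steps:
M(f, c) = 7*(-3 + c)*(6 + f) (M(f, c) = 7*((f + 6)*(c - 3)) = 7*((6 + f)*(-3 + c)) = 7*((-3 + c)*(6 + f)) = 7*(-3 + c)*(6 + f))
l(U, O) = -77*O + 8*U (l(U, O) = (3 - 1*(-5))*U + (-126 - 21*5 + 42*2 + 7*2*5)*O = (3 + 5)*U + (-126 - 105 + 84 + 70)*O = 8*U - 77*O = -77*O + 8*U)
L(5, -12)*(-142) + l(-5, 7) = -10*(-142) + (-77*7 + 8*(-5)) = 1420 + (-539 - 40) = 1420 - 579 = 841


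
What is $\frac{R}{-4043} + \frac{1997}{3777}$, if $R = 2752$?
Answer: $- \frac{2320433}{15270411} \approx -0.15196$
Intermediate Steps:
$\frac{R}{-4043} + \frac{1997}{3777} = \frac{2752}{-4043} + \frac{1997}{3777} = 2752 \left(- \frac{1}{4043}\right) + 1997 \cdot \frac{1}{3777} = - \frac{2752}{4043} + \frac{1997}{3777} = - \frac{2320433}{15270411}$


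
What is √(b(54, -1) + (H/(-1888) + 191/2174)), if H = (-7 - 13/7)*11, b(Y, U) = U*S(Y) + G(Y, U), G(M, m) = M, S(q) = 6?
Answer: √155231692940009/1795724 ≈ 6.9383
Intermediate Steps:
b(Y, U) = Y + 6*U (b(Y, U) = U*6 + Y = 6*U + Y = Y + 6*U)
H = -682/7 (H = (-7 - 13*⅐)*11 = (-7 - 13/7)*11 = -62/7*11 = -682/7 ≈ -97.429)
√(b(54, -1) + (H/(-1888) + 191/2174)) = √((54 + 6*(-1)) + (-682/7/(-1888) + 191/2174)) = √((54 - 6) + (-682/7*(-1/1888) + 191*(1/2174))) = √(48 + (341/6608 + 191/2174)) = √(48 + 1001731/7182896) = √(345780739/7182896) = √155231692940009/1795724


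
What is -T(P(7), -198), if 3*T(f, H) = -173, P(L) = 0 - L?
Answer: 173/3 ≈ 57.667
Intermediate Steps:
P(L) = -L
T(f, H) = -173/3 (T(f, H) = (⅓)*(-173) = -173/3)
-T(P(7), -198) = -1*(-173/3) = 173/3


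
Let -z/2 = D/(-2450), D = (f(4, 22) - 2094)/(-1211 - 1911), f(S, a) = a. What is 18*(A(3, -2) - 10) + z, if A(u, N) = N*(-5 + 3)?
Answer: -29502752/273175 ≈ -108.00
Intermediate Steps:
D = 148/223 (D = (22 - 2094)/(-1211 - 1911) = -2072/(-3122) = -2072*(-1/3122) = 148/223 ≈ 0.66368)
A(u, N) = -2*N (A(u, N) = N*(-2) = -2*N)
z = 148/273175 (z = -296/(223*(-2450)) = -296*(-1)/(223*2450) = -2*(-74/273175) = 148/273175 ≈ 0.00054178)
18*(A(3, -2) - 10) + z = 18*(-2*(-2) - 10) + 148/273175 = 18*(4 - 10) + 148/273175 = 18*(-6) + 148/273175 = -108 + 148/273175 = -29502752/273175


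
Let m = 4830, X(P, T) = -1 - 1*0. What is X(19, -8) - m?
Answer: -4831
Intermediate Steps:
X(P, T) = -1 (X(P, T) = -1 + 0 = -1)
X(19, -8) - m = -1 - 1*4830 = -1 - 4830 = -4831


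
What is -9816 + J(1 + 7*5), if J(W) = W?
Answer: -9780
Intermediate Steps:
-9816 + J(1 + 7*5) = -9816 + (1 + 7*5) = -9816 + (1 + 35) = -9816 + 36 = -9780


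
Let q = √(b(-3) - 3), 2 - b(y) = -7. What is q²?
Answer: 6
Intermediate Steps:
b(y) = 9 (b(y) = 2 - 1*(-7) = 2 + 7 = 9)
q = √6 (q = √(9 - 3) = √6 ≈ 2.4495)
q² = (√6)² = 6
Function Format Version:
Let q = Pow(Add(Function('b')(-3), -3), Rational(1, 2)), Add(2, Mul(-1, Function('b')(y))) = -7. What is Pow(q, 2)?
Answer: 6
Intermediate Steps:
Function('b')(y) = 9 (Function('b')(y) = Add(2, Mul(-1, -7)) = Add(2, 7) = 9)
q = Pow(6, Rational(1, 2)) (q = Pow(Add(9, -3), Rational(1, 2)) = Pow(6, Rational(1, 2)) ≈ 2.4495)
Pow(q, 2) = Pow(Pow(6, Rational(1, 2)), 2) = 6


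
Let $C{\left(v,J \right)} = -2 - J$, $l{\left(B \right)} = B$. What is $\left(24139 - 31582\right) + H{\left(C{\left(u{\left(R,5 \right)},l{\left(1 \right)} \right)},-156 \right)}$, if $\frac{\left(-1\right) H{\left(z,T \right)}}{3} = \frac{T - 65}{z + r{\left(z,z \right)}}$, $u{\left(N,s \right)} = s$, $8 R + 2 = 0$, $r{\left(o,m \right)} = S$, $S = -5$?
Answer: $- \frac{60207}{8} \approx -7525.9$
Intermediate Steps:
$r{\left(o,m \right)} = -5$
$R = - \frac{1}{4}$ ($R = - \frac{1}{4} + \frac{1}{8} \cdot 0 = - \frac{1}{4} + 0 = - \frac{1}{4} \approx -0.25$)
$H{\left(z,T \right)} = - \frac{3 \left(-65 + T\right)}{-5 + z}$ ($H{\left(z,T \right)} = - 3 \frac{T - 65}{z - 5} = - 3 \frac{-65 + T}{-5 + z} = - \frac{3 \left(-65 + T\right)}{-5 + z}$)
$\left(24139 - 31582\right) + H{\left(C{\left(u{\left(R,5 \right)},l{\left(1 \right)} \right)},-156 \right)} = \left(24139 - 31582\right) + \frac{3 \left(65 - -156\right)}{-5 - 3} = -7443 + \frac{3 \left(65 + 156\right)}{-5 - 3} = -7443 + 3 \frac{1}{-5 - 3} \cdot 221 = -7443 + 3 \frac{1}{-8} \cdot 221 = -7443 + 3 \left(- \frac{1}{8}\right) 221 = -7443 - \frac{663}{8} = - \frac{60207}{8}$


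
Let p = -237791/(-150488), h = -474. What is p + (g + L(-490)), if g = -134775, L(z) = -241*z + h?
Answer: -2581985801/150488 ≈ -17157.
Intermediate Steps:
L(z) = -474 - 241*z (L(z) = -241*z - 474 = -474 - 241*z)
p = 237791/150488 (p = -237791*(-1/150488) = 237791/150488 ≈ 1.5801)
p + (g + L(-490)) = 237791/150488 + (-134775 + (-474 - 241*(-490))) = 237791/150488 + (-134775 + (-474 + 118090)) = 237791/150488 + (-134775 + 117616) = 237791/150488 - 17159 = -2581985801/150488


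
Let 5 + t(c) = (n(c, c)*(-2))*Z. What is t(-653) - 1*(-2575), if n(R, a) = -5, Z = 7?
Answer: 2640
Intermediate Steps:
t(c) = 65 (t(c) = -5 - 5*(-2)*7 = -5 + 10*7 = -5 + 70 = 65)
t(-653) - 1*(-2575) = 65 - 1*(-2575) = 65 + 2575 = 2640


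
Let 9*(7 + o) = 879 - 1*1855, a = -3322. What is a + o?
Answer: -30937/9 ≈ -3437.4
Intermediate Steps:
o = -1039/9 (o = -7 + (879 - 1*1855)/9 = -7 + (879 - 1855)/9 = -7 + (⅑)*(-976) = -7 - 976/9 = -1039/9 ≈ -115.44)
a + o = -3322 - 1039/9 = -30937/9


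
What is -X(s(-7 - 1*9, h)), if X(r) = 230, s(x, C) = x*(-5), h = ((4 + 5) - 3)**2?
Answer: -230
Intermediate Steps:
h = 36 (h = (9 - 3)**2 = 6**2 = 36)
s(x, C) = -5*x
-X(s(-7 - 1*9, h)) = -1*230 = -230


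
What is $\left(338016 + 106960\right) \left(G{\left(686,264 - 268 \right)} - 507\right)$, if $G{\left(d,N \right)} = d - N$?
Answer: $81430608$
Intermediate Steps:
$\left(338016 + 106960\right) \left(G{\left(686,264 - 268 \right)} - 507\right) = \left(338016 + 106960\right) \left(\left(686 - \left(264 - 268\right)\right) - 507\right) = 444976 \left(\left(686 - -4\right) - 507\right) = 444976 \left(\left(686 + 4\right) - 507\right) = 444976 \left(690 - 507\right) = 444976 \cdot 183 = 81430608$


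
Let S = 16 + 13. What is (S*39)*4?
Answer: 4524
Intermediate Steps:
S = 29
(S*39)*4 = (29*39)*4 = 1131*4 = 4524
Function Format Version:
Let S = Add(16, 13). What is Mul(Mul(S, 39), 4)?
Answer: 4524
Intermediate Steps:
S = 29
Mul(Mul(S, 39), 4) = Mul(Mul(29, 39), 4) = Mul(1131, 4) = 4524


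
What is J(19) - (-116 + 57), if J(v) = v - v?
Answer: 59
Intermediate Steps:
J(v) = 0
J(19) - (-116 + 57) = 0 - (-116 + 57) = 0 - 1*(-59) = 0 + 59 = 59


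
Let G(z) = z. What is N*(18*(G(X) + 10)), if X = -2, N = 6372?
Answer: 917568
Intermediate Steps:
N*(18*(G(X) + 10)) = 6372*(18*(-2 + 10)) = 6372*(18*8) = 6372*144 = 917568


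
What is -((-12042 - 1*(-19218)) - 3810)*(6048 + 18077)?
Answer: -81204750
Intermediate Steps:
-((-12042 - 1*(-19218)) - 3810)*(6048 + 18077) = -((-12042 + 19218) - 3810)*24125 = -(7176 - 3810)*24125 = -3366*24125 = -1*81204750 = -81204750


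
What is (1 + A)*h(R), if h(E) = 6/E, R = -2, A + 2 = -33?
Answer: 102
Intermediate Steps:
A = -35 (A = -2 - 33 = -35)
(1 + A)*h(R) = (1 - 35)*(6/(-2)) = -204*(-1)/2 = -34*(-3) = 102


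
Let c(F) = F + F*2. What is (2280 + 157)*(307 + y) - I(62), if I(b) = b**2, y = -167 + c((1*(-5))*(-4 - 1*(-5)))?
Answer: 300781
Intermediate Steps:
c(F) = 3*F (c(F) = F + 2*F = 3*F)
y = -182 (y = -167 + 3*((1*(-5))*(-4 - 1*(-5))) = -167 + 3*(-5*(-4 + 5)) = -167 + 3*(-5*1) = -167 + 3*(-5) = -167 - 15 = -182)
(2280 + 157)*(307 + y) - I(62) = (2280 + 157)*(307 - 182) - 1*62**2 = 2437*125 - 1*3844 = 304625 - 3844 = 300781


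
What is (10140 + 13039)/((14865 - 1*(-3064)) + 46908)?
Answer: 23179/64837 ≈ 0.35750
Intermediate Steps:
(10140 + 13039)/((14865 - 1*(-3064)) + 46908) = 23179/((14865 + 3064) + 46908) = 23179/(17929 + 46908) = 23179/64837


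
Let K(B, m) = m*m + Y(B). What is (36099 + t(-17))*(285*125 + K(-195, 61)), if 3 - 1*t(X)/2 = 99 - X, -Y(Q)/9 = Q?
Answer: 1474416173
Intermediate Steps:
Y(Q) = -9*Q
t(X) = -192 + 2*X (t(X) = 6 - 2*(99 - X) = 6 + (-198 + 2*X) = -192 + 2*X)
K(B, m) = m² - 9*B (K(B, m) = m*m - 9*B = m² - 9*B)
(36099 + t(-17))*(285*125 + K(-195, 61)) = (36099 + (-192 + 2*(-17)))*(285*125 + (61² - 9*(-195))) = (36099 + (-192 - 34))*(35625 + (3721 + 1755)) = (36099 - 226)*(35625 + 5476) = 35873*41101 = 1474416173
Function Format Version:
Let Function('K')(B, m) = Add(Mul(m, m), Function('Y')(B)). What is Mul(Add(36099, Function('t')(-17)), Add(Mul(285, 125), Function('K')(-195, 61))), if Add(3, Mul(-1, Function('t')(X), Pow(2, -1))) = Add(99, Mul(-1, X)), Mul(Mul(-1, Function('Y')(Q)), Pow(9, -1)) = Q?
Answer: 1474416173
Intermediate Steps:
Function('Y')(Q) = Mul(-9, Q)
Function('t')(X) = Add(-192, Mul(2, X)) (Function('t')(X) = Add(6, Mul(-2, Add(99, Mul(-1, X)))) = Add(6, Add(-198, Mul(2, X))) = Add(-192, Mul(2, X)))
Function('K')(B, m) = Add(Pow(m, 2), Mul(-9, B)) (Function('K')(B, m) = Add(Mul(m, m), Mul(-9, B)) = Add(Pow(m, 2), Mul(-9, B)))
Mul(Add(36099, Function('t')(-17)), Add(Mul(285, 125), Function('K')(-195, 61))) = Mul(Add(36099, Add(-192, Mul(2, -17))), Add(Mul(285, 125), Add(Pow(61, 2), Mul(-9, -195)))) = Mul(Add(36099, Add(-192, -34)), Add(35625, Add(3721, 1755))) = Mul(Add(36099, -226), Add(35625, 5476)) = Mul(35873, 41101) = 1474416173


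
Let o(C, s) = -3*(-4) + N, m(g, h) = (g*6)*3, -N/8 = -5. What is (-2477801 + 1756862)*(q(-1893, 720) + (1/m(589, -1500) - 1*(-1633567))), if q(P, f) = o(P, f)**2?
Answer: -4168888678549759/3534 ≈ -1.1797e+12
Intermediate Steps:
N = 40 (N = -8*(-5) = 40)
m(g, h) = 18*g (m(g, h) = (6*g)*3 = 18*g)
o(C, s) = 52 (o(C, s) = -3*(-4) + 40 = 12 + 40 = 52)
q(P, f) = 2704 (q(P, f) = 52**2 = 2704)
(-2477801 + 1756862)*(q(-1893, 720) + (1/m(589, -1500) - 1*(-1633567))) = (-2477801 + 1756862)*(2704 + (1/(18*589) - 1*(-1633567))) = -720939*(2704 + (1/10602 + 1633567)) = -720939*(2704 + 17319077335/10602) = -720939*17347745143/10602 = -4168888678549759/3534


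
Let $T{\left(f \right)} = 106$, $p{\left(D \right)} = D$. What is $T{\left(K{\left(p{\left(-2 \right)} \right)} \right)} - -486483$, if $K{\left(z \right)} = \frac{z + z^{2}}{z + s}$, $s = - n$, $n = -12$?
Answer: $486589$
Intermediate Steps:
$s = 12$ ($s = \left(-1\right) \left(-12\right) = 12$)
$K{\left(z \right)} = \frac{z + z^{2}}{12 + z}$ ($K{\left(z \right)} = \frac{z + z^{2}}{z + 12} = \frac{z + z^{2}}{12 + z}$)
$T{\left(K{\left(p{\left(-2 \right)} \right)} \right)} - -486483 = 106 - -486483 = 106 + 486483 = 486589$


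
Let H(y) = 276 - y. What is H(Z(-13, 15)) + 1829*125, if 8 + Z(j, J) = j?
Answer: 228922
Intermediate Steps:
Z(j, J) = -8 + j
H(Z(-13, 15)) + 1829*125 = (276 - (-8 - 13)) + 1829*125 = (276 - 1*(-21)) + 228625 = (276 + 21) + 228625 = 297 + 228625 = 228922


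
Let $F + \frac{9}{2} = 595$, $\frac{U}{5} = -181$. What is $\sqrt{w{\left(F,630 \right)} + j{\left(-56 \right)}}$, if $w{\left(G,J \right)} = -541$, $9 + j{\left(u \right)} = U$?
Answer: $i \sqrt{1455} \approx 38.144 i$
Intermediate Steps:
$U = -905$ ($U = 5 \left(-181\right) = -905$)
$j{\left(u \right)} = -914$ ($j{\left(u \right)} = -9 - 905 = -914$)
$F = \frac{1181}{2}$ ($F = - \frac{9}{2} + 595 = \frac{1181}{2} \approx 590.5$)
$\sqrt{w{\left(F,630 \right)} + j{\left(-56 \right)}} = \sqrt{-541 - 914} = \sqrt{-1455} = i \sqrt{1455}$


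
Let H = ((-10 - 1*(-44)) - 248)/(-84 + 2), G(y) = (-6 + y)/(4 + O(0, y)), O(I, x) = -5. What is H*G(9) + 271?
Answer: 10790/41 ≈ 263.17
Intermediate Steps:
G(y) = 6 - y (G(y) = (-6 + y)/(4 - 5) = (-6 + y)/(-1) = (-6 + y)*(-1) = 6 - y)
H = 107/41 (H = ((-10 + 44) - 248)/(-82) = (34 - 248)*(-1/82) = -214*(-1/82) = 107/41 ≈ 2.6098)
H*G(9) + 271 = 107*(6 - 1*9)/41 + 271 = 107*(6 - 9)/41 + 271 = (107/41)*(-3) + 271 = -321/41 + 271 = 10790/41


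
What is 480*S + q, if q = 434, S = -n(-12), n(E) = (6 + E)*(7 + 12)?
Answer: 55154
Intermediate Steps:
n(E) = 114 + 19*E (n(E) = (6 + E)*19 = 114 + 19*E)
S = 114 (S = -(114 + 19*(-12)) = -(114 - 228) = -1*(-114) = 114)
480*S + q = 480*114 + 434 = 54720 + 434 = 55154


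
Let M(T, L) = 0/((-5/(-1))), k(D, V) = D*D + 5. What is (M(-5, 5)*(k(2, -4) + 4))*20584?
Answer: 0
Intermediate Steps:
k(D, V) = 5 + D² (k(D, V) = D² + 5 = 5 + D²)
M(T, L) = 0 (M(T, L) = 0/((-5*(-1))) = 0/5 = 0*(⅕) = 0)
(M(-5, 5)*(k(2, -4) + 4))*20584 = (0*((5 + 2²) + 4))*20584 = (0*((5 + 4) + 4))*20584 = (0*(9 + 4))*20584 = (0*13)*20584 = 0*20584 = 0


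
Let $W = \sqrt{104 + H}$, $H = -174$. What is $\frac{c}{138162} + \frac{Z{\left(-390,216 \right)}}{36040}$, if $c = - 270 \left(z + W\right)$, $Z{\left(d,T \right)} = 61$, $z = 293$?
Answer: $- \frac{473782753}{829893080} - \frac{45 i \sqrt{70}}{23027} \approx -0.5709 - 0.01635 i$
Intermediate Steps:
$W = i \sqrt{70}$ ($W = \sqrt{104 - 174} = \sqrt{-70} = i \sqrt{70} \approx 8.3666 i$)
$c = -79110 - 270 i \sqrt{70}$ ($c = - 270 \left(293 + i \sqrt{70}\right) = -79110 - 270 i \sqrt{70} \approx -79110.0 - 2259.0 i$)
$\frac{c}{138162} + \frac{Z{\left(-390,216 \right)}}{36040} = \frac{-79110 - 270 i \sqrt{70}}{138162} + \frac{61}{36040} = \left(-79110 - 270 i \sqrt{70}\right) \frac{1}{138162} + 61 \cdot \frac{1}{36040} = \left(- \frac{13185}{23027} - \frac{45 i \sqrt{70}}{23027}\right) + \frac{61}{36040} = - \frac{473782753}{829893080} - \frac{45 i \sqrt{70}}{23027}$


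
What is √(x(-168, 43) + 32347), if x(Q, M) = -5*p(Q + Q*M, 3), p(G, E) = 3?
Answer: 2*√8083 ≈ 179.81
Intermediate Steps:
x(Q, M) = -15 (x(Q, M) = -5*3 = -15)
√(x(-168, 43) + 32347) = √(-15 + 32347) = √32332 = 2*√8083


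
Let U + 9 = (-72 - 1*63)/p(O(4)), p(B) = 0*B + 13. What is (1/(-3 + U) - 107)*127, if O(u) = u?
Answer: -3956050/291 ≈ -13595.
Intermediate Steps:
p(B) = 13 (p(B) = 0 + 13 = 13)
U = -252/13 (U = -9 + (-72 - 1*63)/13 = -9 + (-72 - 63)*(1/13) = -9 - 135*1/13 = -9 - 135/13 = -252/13 ≈ -19.385)
(1/(-3 + U) - 107)*127 = (1/(-3 - 252/13) - 107)*127 = (1/(-291/13) - 107)*127 = (-13/291 - 107)*127 = -31150/291*127 = -3956050/291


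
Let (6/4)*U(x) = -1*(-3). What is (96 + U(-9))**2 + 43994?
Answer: 53598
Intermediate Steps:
U(x) = 2 (U(x) = 2*(-1*(-3))/3 = (2/3)*3 = 2)
(96 + U(-9))**2 + 43994 = (96 + 2)**2 + 43994 = 98**2 + 43994 = 9604 + 43994 = 53598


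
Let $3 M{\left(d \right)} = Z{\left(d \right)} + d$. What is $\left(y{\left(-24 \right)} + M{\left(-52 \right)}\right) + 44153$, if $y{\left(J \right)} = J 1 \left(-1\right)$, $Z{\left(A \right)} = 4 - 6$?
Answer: $44159$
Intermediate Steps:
$Z{\left(A \right)} = -2$
$y{\left(J \right)} = - J$ ($y{\left(J \right)} = J \left(-1\right) = - J$)
$M{\left(d \right)} = - \frac{2}{3} + \frac{d}{3}$ ($M{\left(d \right)} = \frac{-2 + d}{3} = - \frac{2}{3} + \frac{d}{3}$)
$\left(y{\left(-24 \right)} + M{\left(-52 \right)}\right) + 44153 = \left(\left(-1\right) \left(-24\right) + \left(- \frac{2}{3} + \frac{1}{3} \left(-52\right)\right)\right) + 44153 = \left(24 - 18\right) + 44153 = 6 + 44153 = 44159$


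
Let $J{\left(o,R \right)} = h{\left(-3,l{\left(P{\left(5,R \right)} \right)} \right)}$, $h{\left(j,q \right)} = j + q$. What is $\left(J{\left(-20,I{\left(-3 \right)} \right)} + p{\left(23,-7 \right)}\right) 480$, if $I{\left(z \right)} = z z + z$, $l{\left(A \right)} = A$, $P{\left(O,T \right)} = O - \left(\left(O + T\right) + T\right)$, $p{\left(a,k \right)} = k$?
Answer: $-10560$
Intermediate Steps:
$P{\left(O,T \right)} = - 2 T$ ($P{\left(O,T \right)} = O - \left(O + 2 T\right) = - 2 T$)
$I{\left(z \right)} = z + z^{2}$ ($I{\left(z \right)} = z^{2} + z = z + z^{2}$)
$J{\left(o,R \right)} = -3 - 2 R$
$\left(J{\left(-20,I{\left(-3 \right)} \right)} + p{\left(23,-7 \right)}\right) 480 = \left(\left(-3 - 2 \left(- 3 \left(1 - 3\right)\right)\right) - 7\right) 480 = \left(\left(-3 - 2 \left(\left(-3\right) \left(-2\right)\right)\right) - 7\right) 480 = \left(\left(-3 - 12\right) - 7\right) 480 = \left(-15 - 7\right) 480 = \left(-22\right) 480 = -10560$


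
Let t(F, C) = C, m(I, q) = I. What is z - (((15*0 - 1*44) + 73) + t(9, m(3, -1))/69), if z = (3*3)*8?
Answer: 988/23 ≈ 42.957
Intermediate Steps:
z = 72 (z = 9*8 = 72)
z - (((15*0 - 1*44) + 73) + t(9, m(3, -1))/69) = 72 - (((15*0 - 1*44) + 73) + 3/69) = 72 - (((0 - 44) + 73) + 3*(1/69)) = 72 - ((-44 + 73) + 1/23) = 72 - (29 + 1/23) = 72 - 1*668/23 = 72 - 668/23 = 988/23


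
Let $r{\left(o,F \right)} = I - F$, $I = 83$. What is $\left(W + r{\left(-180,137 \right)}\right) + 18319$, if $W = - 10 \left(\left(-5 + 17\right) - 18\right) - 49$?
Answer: $18276$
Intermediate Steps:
$r{\left(o,F \right)} = 83 - F$
$W = 11$ ($W = - 10 \left(12 - 18\right) - 49 = \left(-10\right) \left(-6\right) - 49 = 60 - 49 = 11$)
$\left(W + r{\left(-180,137 \right)}\right) + 18319 = \left(11 + \left(83 - 137\right)\right) + 18319 = \left(11 - 54\right) + 18319 = -43 + 18319 = 18276$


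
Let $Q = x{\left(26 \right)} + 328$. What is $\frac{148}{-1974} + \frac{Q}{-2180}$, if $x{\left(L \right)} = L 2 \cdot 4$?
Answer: $- \frac{172588}{537915} \approx -0.32085$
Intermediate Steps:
$x{\left(L \right)} = 8 L$ ($x{\left(L \right)} = 2 L 4 = 8 L$)
$Q = 536$ ($Q = 8 \cdot 26 + 328 = 208 + 328 = 536$)
$\frac{148}{-1974} + \frac{Q}{-2180} = \frac{148}{-1974} + \frac{536}{-2180} = 148 \left(- \frac{1}{1974}\right) + 536 \left(- \frac{1}{2180}\right) = - \frac{74}{987} - \frac{134}{545} = - \frac{172588}{537915}$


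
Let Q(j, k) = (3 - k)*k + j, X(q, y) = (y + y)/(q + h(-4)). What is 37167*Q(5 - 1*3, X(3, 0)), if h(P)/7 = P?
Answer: 74334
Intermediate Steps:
h(P) = 7*P
X(q, y) = 2*y/(-28 + q) (X(q, y) = (y + y)/(q + 7*(-4)) = (2*y)/(q - 28) = (2*y)/(-28 + q) = 2*y/(-28 + q))
Q(j, k) = j + k*(3 - k) (Q(j, k) = k*(3 - k) + j = j + k*(3 - k))
37167*Q(5 - 1*3, X(3, 0)) = 37167*((5 - 1*3) - (2*0/(-28 + 3))**2 + 3*(2*0/(-28 + 3))) = 37167*((5 - 3) - (2*0/(-25))**2 + 3*(2*0/(-25))) = 37167*(2 - (2*0*(-1/25))**2 + 3*(2*0*(-1/25))) = 37167*(2 - 1*0**2 + 3*0) = 37167*(2 - 1*0 + 0) = 37167*(2 + 0 + 0) = 37167*2 = 74334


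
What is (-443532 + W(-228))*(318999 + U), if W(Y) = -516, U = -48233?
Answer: -120233100768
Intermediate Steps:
(-443532 + W(-228))*(318999 + U) = (-443532 - 516)*(318999 - 48233) = -444048*270766 = -120233100768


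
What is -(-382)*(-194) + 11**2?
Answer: -73987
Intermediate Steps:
-(-382)*(-194) + 11**2 = -382*194 + 121 = -74108 + 121 = -73987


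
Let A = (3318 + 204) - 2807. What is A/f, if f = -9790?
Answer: -13/178 ≈ -0.073034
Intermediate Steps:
A = 715 (A = 3522 - 2807 = 715)
A/f = 715/(-9790) = 715*(-1/9790) = -13/178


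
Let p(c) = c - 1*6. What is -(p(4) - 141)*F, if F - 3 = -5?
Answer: -286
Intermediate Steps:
F = -2 (F = 3 - 5 = -2)
p(c) = -6 + c (p(c) = c - 6 = -6 + c)
-(p(4) - 141)*F = -((-6 + 4) - 141)*(-2) = -(-2 - 141)*(-2) = -(-143)*(-2) = -1*286 = -286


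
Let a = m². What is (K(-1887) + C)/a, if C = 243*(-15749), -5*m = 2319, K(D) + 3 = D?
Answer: -10635825/597529 ≈ -17.800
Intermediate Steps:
K(D) = -3 + D
m = -2319/5 (m = -⅕*2319 = -2319/5 ≈ -463.80)
C = -3827007
a = 5377761/25 (a = (-2319/5)² = 5377761/25 ≈ 2.1511e+5)
(K(-1887) + C)/a = ((-3 - 1887) - 3827007)/(5377761/25) = (-1890 - 3827007)*(25/5377761) = -3828897*25/5377761 = -10635825/597529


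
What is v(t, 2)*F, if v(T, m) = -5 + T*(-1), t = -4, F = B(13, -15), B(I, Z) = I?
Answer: -13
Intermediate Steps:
F = 13
v(T, m) = -5 - T
v(t, 2)*F = (-5 - 1*(-4))*13 = (-5 + 4)*13 = -1*13 = -13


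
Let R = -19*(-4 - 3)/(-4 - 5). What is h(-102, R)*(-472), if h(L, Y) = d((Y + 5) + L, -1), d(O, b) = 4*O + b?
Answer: 1903576/9 ≈ 2.1151e+5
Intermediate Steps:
d(O, b) = b + 4*O
R = -133/9 (R = -(-133)/(-9) = -(-133)*(-1)/9 = -19*7/9 = -133/9 ≈ -14.778)
h(L, Y) = 19 + 4*L + 4*Y (h(L, Y) = -1 + 4*((Y + 5) + L) = -1 + 4*((5 + Y) + L) = -1 + 4*(5 + L + Y) = -1 + (20 + 4*L + 4*Y) = 19 + 4*L + 4*Y)
h(-102, R)*(-472) = (19 + 4*(-102) + 4*(-133/9))*(-472) = (19 - 408 - 532/9)*(-472) = -4033/9*(-472) = 1903576/9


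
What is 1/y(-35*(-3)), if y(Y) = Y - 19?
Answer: 1/86 ≈ 0.011628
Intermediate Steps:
y(Y) = -19 + Y
1/y(-35*(-3)) = 1/(-19 - 35*(-3)) = 1/(-19 + 105) = 1/86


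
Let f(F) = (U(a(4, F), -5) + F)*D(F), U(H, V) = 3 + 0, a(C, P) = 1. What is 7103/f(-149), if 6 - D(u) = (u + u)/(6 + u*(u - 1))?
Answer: -39698667/4906841 ≈ -8.0905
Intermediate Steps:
U(H, V) = 3
D(u) = 6 - 2*u/(6 + u*(-1 + u)) (D(u) = 6 - (u + u)/(6 + u*(u - 1)) = 6 - 2*u/(6 + u*(-1 + u)))
f(F) = 2*(3 + F)*(18 - 4*F + 3*F**2)/(6 + F**2 - F) (f(F) = (3 + F)*(2*(18 - 4*F + 3*F**2)/(6 + F**2 - F)) = 2*(3 + F)*(18 - 4*F + 3*F**2)/(6 + F**2 - F))
7103/f(-149) = 7103/((2*(3 - 149)*(18 - 4*(-149) + 3*(-149)**2)/(6 + (-149)**2 - 1*(-149)))) = 7103/((2*(-146)*(18 + 596 + 3*22201)/(6 + 22201 + 149))) = 7103/((2*(-146)*(18 + 596 + 66603)/22356)) = 7103/((2*(1/22356)*(-146)*67217)) = 7103/(-4906841/5589) = 7103*(-5589/4906841) = -39698667/4906841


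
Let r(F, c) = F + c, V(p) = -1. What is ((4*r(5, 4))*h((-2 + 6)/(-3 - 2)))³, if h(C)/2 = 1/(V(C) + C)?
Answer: -64000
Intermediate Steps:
h(C) = 2/(-1 + C)
((4*r(5, 4))*h((-2 + 6)/(-3 - 2)))³ = ((4*(5 + 4))*(2/(-1 + (-2 + 6)/(-3 - 2))))³ = ((4*9)*(2/(-1 + 4/(-5))))³ = (36*(2/(-1 + 4*(-⅕))))³ = (36*(2/(-1 - ⅘)))³ = (36*(2/(-9/5)))³ = (36*(2*(-5/9)))³ = (36*(-10/9))³ = (-40)³ = -64000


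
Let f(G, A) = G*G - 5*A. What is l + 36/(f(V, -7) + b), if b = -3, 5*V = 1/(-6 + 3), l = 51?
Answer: 375351/7201 ≈ 52.125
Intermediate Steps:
V = -1/15 (V = 1/(5*(-6 + 3)) = (⅕)/(-3) = (⅕)*(-⅓) = -1/15 ≈ -0.066667)
f(G, A) = G² - 5*A
l + 36/(f(V, -7) + b) = 51 + 36/(((-1/15)² - 5*(-7)) - 3) = 51 + 36/((1/225 + 35) - 3) = 51 + 36/(7876/225 - 3) = 51 + 36/(7201/225) = 51 + 36*(225/7201) = 51 + 8100/7201 = 375351/7201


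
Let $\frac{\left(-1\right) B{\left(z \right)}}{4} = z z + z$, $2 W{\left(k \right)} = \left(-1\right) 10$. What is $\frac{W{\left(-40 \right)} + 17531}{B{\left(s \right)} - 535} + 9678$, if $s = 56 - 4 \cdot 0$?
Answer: $\frac{128728908}{13303} \approx 9676.7$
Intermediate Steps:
$W{\left(k \right)} = -5$ ($W{\left(k \right)} = \frac{\left(-1\right) 10}{2} = \frac{1}{2} \left(-10\right) = -5$)
$s = 56$ ($s = 56 - 0 = 56 + 0 = 56$)
$B{\left(z \right)} = - 4 z - 4 z^{2}$ ($B{\left(z \right)} = - 4 \left(z z + z\right) = - 4 \left(z^{2} + z\right) = - 4 \left(z + z^{2}\right) = - 4 z - 4 z^{2}$)
$\frac{W{\left(-40 \right)} + 17531}{B{\left(s \right)} - 535} + 9678 = \frac{-5 + 17531}{\left(-4\right) 56 \left(1 + 56\right) - 535} + 9678 = \frac{17526}{\left(-4\right) 56 \cdot 57 - 535} + 9678 = \frac{17526}{-12768 - 535} + 9678 = \frac{17526}{-13303} + 9678 = 17526 \left(- \frac{1}{13303}\right) + 9678 = - \frac{17526}{13303} + 9678 = \frac{128728908}{13303}$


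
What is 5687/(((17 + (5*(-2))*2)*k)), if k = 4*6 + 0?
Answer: -5687/72 ≈ -78.986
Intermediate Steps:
k = 24 (k = 24 + 0 = 24)
5687/(((17 + (5*(-2))*2)*k)) = 5687/(((17 + (5*(-2))*2)*24)) = 5687/(((17 - 10*2)*24)) = 5687/(((17 - 20)*24)) = 5687/((-3*24)) = 5687/(-72) = 5687*(-1/72) = -5687/72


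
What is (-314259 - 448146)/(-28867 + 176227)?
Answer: -50827/9824 ≈ -5.1738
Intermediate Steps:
(-314259 - 448146)/(-28867 + 176227) = -762405/147360 = -762405*1/147360 = -50827/9824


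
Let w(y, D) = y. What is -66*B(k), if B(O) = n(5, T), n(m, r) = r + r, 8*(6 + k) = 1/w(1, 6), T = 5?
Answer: -660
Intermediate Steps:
k = -47/8 (k = -6 + (⅛)/1 = -6 + (⅛)*1 = -6 + ⅛ = -47/8 ≈ -5.8750)
n(m, r) = 2*r
B(O) = 10 (B(O) = 2*5 = 10)
-66*B(k) = -66*10 = -660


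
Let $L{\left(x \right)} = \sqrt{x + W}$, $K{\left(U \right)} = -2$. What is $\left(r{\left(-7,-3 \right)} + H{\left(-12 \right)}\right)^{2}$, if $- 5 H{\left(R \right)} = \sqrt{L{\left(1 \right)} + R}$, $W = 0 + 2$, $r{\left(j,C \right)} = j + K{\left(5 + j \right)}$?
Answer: $\frac{\left(45 + i \sqrt{12 - \sqrt{3}}\right)^{2}}{25} \approx 80.589 + 11.536 i$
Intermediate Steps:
$r{\left(j,C \right)} = -2 + j$ ($r{\left(j,C \right)} = j - 2 = -2 + j$)
$W = 2$
$L{\left(x \right)} = \sqrt{2 + x}$ ($L{\left(x \right)} = \sqrt{x + 2} = \sqrt{2 + x}$)
$H{\left(R \right)} = - \frac{\sqrt{R + \sqrt{3}}}{5}$ ($H{\left(R \right)} = - \frac{\sqrt{\sqrt{2 + 1} + R}}{5} = - \frac{\sqrt{\sqrt{3} + R}}{5} = - \frac{\sqrt{R + \sqrt{3}}}{5}$)
$\left(r{\left(-7,-3 \right)} + H{\left(-12 \right)}\right)^{2} = \left(\left(-2 - 7\right) - \frac{\sqrt{-12 + \sqrt{3}}}{5}\right)^{2} = \left(-9 - \frac{\sqrt{-12 + \sqrt{3}}}{5}\right)^{2}$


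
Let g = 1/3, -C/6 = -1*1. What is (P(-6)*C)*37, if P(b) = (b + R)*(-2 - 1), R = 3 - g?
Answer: 2220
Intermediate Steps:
C = 6 (C = -(-6) = -6*(-1) = 6)
g = ⅓ (g = 1*(⅓) = ⅓ ≈ 0.33333)
R = 8/3 (R = 3 - 1*⅓ = 3 - ⅓ = 8/3 ≈ 2.6667)
P(b) = -8 - 3*b (P(b) = (b + 8/3)*(-2 - 1) = (8/3 + b)*(-3) = -8 - 3*b)
(P(-6)*C)*37 = ((-8 - 3*(-6))*6)*37 = ((-8 + 18)*6)*37 = (10*6)*37 = 60*37 = 2220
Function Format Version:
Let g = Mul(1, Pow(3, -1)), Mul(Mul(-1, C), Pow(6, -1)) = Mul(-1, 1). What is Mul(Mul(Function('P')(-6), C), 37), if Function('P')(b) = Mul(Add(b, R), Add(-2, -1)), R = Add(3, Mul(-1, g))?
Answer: 2220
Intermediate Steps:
C = 6 (C = Mul(-6, Mul(-1, 1)) = Mul(-6, -1) = 6)
g = Rational(1, 3) (g = Mul(1, Rational(1, 3)) = Rational(1, 3) ≈ 0.33333)
R = Rational(8, 3) (R = Add(3, Mul(-1, Rational(1, 3))) = Add(3, Rational(-1, 3)) = Rational(8, 3) ≈ 2.6667)
Function('P')(b) = Add(-8, Mul(-3, b)) (Function('P')(b) = Mul(Add(b, Rational(8, 3)), Add(-2, -1)) = Mul(Add(Rational(8, 3), b), -3) = Add(-8, Mul(-3, b)))
Mul(Mul(Function('P')(-6), C), 37) = Mul(Mul(Add(-8, Mul(-3, -6)), 6), 37) = Mul(Mul(Add(-8, 18), 6), 37) = Mul(Mul(10, 6), 37) = Mul(60, 37) = 2220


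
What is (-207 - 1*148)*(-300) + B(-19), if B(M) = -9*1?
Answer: 106491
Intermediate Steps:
B(M) = -9
(-207 - 1*148)*(-300) + B(-19) = (-207 - 1*148)*(-300) - 9 = (-207 - 148)*(-300) - 9 = -355*(-300) - 9 = 106500 - 9 = 106491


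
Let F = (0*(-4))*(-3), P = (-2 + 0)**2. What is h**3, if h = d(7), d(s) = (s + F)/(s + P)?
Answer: 343/1331 ≈ 0.25770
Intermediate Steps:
P = 4 (P = (-2)**2 = 4)
F = 0 (F = 0*(-3) = 0)
d(s) = s/(4 + s) (d(s) = (s + 0)/(s + 4) = s/(4 + s))
h = 7/11 (h = 7/(4 + 7) = 7/11 ≈ 0.63636)
h**3 = (7/11)**3 = 343/1331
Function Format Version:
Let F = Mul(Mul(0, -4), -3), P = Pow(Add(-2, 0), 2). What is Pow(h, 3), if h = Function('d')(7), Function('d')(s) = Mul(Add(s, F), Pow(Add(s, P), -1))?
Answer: Rational(343, 1331) ≈ 0.25770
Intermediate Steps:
P = 4 (P = Pow(-2, 2) = 4)
F = 0 (F = Mul(0, -3) = 0)
Function('d')(s) = Mul(s, Pow(Add(4, s), -1)) (Function('d')(s) = Mul(Add(s, 0), Pow(Add(s, 4), -1)) = Mul(s, Pow(Add(4, s), -1)))
h = Rational(7, 11) (h = Mul(7, Pow(Add(4, 7), -1)) = Mul(7, Pow(11, -1)) = Mul(7, Rational(1, 11)) = Rational(7, 11) ≈ 0.63636)
Pow(h, 3) = Pow(Rational(7, 11), 3) = Rational(343, 1331)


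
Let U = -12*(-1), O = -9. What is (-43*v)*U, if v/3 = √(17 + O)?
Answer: -3096*√2 ≈ -4378.4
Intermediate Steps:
U = 12
v = 6*√2 (v = 3*√(17 - 9) = 3*√8 = 3*(2*√2) = 6*√2 ≈ 8.4853)
(-43*v)*U = -258*√2*12 = -3096*√2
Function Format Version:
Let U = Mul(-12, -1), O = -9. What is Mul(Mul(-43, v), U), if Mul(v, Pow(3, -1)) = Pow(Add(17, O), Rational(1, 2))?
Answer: Mul(-3096, Pow(2, Rational(1, 2))) ≈ -4378.4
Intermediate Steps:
U = 12
v = Mul(6, Pow(2, Rational(1, 2))) (v = Mul(3, Pow(Add(17, -9), Rational(1, 2))) = Mul(3, Pow(8, Rational(1, 2))) = Mul(3, Mul(2, Pow(2, Rational(1, 2)))) = Mul(6, Pow(2, Rational(1, 2))) ≈ 8.4853)
Mul(Mul(-43, v), U) = Mul(Mul(-43, Mul(6, Pow(2, Rational(1, 2)))), 12) = Mul(Mul(-258, Pow(2, Rational(1, 2))), 12) = Mul(-3096, Pow(2, Rational(1, 2)))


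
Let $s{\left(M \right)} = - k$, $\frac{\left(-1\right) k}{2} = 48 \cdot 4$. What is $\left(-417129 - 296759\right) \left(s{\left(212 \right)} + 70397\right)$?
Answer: $-50529706528$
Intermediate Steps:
$k = -384$ ($k = - 2 \cdot 48 \cdot 4 = \left(-2\right) 192 = -384$)
$s{\left(M \right)} = 384$ ($s{\left(M \right)} = \left(-1\right) \left(-384\right) = 384$)
$\left(-417129 - 296759\right) \left(s{\left(212 \right)} + 70397\right) = \left(-417129 - 296759\right) \left(384 + 70397\right) = \left(-713888\right) 70781 = -50529706528$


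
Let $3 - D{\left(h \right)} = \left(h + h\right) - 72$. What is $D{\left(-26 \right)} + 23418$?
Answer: $23545$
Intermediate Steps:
$D{\left(h \right)} = 75 - 2 h$ ($D{\left(h \right)} = 3 - \left(\left(h + h\right) - 72\right) = 3 - \left(2 h - 72\right) = 3 - \left(-72 + 2 h\right) = 75 - 2 h$)
$D{\left(-26 \right)} + 23418 = \left(75 - -52\right) + 23418 = \left(75 + 52\right) + 23418 = 127 + 23418 = 23545$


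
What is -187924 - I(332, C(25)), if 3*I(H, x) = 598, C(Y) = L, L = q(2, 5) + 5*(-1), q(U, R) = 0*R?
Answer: -564370/3 ≈ -1.8812e+5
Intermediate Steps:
q(U, R) = 0
L = -5 (L = 0 + 5*(-1) = 0 - 5 = -5)
C(Y) = -5
I(H, x) = 598/3 (I(H, x) = (⅓)*598 = 598/3)
-187924 - I(332, C(25)) = -187924 - 1*598/3 = -187924 - 598/3 = -564370/3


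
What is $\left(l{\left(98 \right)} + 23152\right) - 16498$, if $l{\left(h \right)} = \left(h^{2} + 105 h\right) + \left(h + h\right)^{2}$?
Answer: $64964$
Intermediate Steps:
$l{\left(h \right)} = 5 h^{2} + 105 h$ ($l{\left(h \right)} = \left(h^{2} + 105 h\right) + \left(2 h\right)^{2} = \left(h^{2} + 105 h\right) + 4 h^{2} = 5 h^{2} + 105 h$)
$\left(l{\left(98 \right)} + 23152\right) - 16498 = \left(5 \cdot 98 \left(21 + 98\right) + 23152\right) - 16498 = \left(5 \cdot 98 \cdot 119 + 23152\right) - 16498 = \left(58310 + 23152\right) - 16498 = 81462 - 16498 = 64964$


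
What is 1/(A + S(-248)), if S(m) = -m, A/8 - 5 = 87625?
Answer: 1/701288 ≈ 1.4259e-6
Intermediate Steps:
A = 701040 (A = 40 + 8*87625 = 40 + 701000 = 701040)
1/(A + S(-248)) = 1/(701040 - 1*(-248)) = 1/(701040 + 248) = 1/701288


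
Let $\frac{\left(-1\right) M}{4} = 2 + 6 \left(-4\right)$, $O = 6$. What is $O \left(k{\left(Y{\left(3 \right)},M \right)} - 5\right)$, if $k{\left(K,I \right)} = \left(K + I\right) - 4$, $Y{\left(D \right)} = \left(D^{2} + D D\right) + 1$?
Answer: $588$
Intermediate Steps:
$M = 88$ ($M = - 4 \left(2 + 6 \left(-4\right)\right) = - 4 \left(2 - 24\right) = \left(-4\right) \left(-22\right) = 88$)
$Y{\left(D \right)} = 1 + 2 D^{2}$ ($Y{\left(D \right)} = \left(D^{2} + D^{2}\right) + 1 = 2 D^{2} + 1 = 1 + 2 D^{2}$)
$k{\left(K,I \right)} = -4 + I + K$ ($k{\left(K,I \right)} = \left(I + K\right) - 4 = -4 + I + K$)
$O \left(k{\left(Y{\left(3 \right)},M \right)} - 5\right) = 6 \left(\left(-4 + 88 + \left(1 + 2 \cdot 3^{2}\right)\right) - 5\right) = 6 \left(\left(-4 + 88 + \left(1 + 2 \cdot 9\right)\right) - 5\right) = 6 \left(\left(-4 + 88 + \left(1 + 18\right)\right) - 5\right) = 6 \left(\left(-4 + 88 + 19\right) - 5\right) = 6 \left(103 - 5\right) = 6 \cdot 98 = 588$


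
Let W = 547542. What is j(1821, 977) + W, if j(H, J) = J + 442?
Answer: 548961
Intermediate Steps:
j(H, J) = 442 + J
j(1821, 977) + W = (442 + 977) + 547542 = 1419 + 547542 = 548961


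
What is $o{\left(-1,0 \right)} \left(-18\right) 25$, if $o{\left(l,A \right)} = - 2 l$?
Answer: $-900$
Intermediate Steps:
$o{\left(-1,0 \right)} \left(-18\right) 25 = \left(-2\right) \left(-1\right) \left(-18\right) 25 = 2 \left(-18\right) 25 = \left(-36\right) 25 = -900$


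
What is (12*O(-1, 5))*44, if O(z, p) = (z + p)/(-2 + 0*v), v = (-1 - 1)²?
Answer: -1056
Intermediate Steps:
v = 4 (v = (-2)² = 4)
O(z, p) = -p/2 - z/2 (O(z, p) = (z + p)/(-2 + 0*4) = (p + z)/(-2 + 0) = (p + z)/(-2) = (p + z)*(-½) = -p/2 - z/2)
(12*O(-1, 5))*44 = (12*(-½*5 - ½*(-1)))*44 = (12*(-5/2 + ½))*44 = (12*(-2))*44 = -24*44 = -1056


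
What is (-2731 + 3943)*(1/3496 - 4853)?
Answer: -5140724361/874 ≈ -5.8818e+6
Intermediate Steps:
(-2731 + 3943)*(1/3496 - 4853) = 1212*(1/3496 - 4853) = 1212*(-16966087/3496) = -5140724361/874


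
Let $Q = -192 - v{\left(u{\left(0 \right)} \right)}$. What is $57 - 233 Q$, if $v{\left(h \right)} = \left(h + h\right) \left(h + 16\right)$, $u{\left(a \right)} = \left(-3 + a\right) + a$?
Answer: $26619$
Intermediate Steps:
$u{\left(a \right)} = -3 + 2 a$
$v{\left(h \right)} = 2 h \left(16 + h\right)$
$Q = -114$ ($Q = -192 - 2 \left(-3 + 2 \cdot 0\right) \left(16 + \left(-3 + 2 \cdot 0\right)\right) = -192 - 2 \left(-3 + 0\right) \left(16 + \left(-3 + 0\right)\right) = -192 - 2 \left(-3\right) \left(16 - 3\right) = -192 - 2 \left(-3\right) 13 = -192 - -78 = -192 + 78 = -114$)
$57 - 233 Q = 57 - -26562 = 57 + 26562 = 26619$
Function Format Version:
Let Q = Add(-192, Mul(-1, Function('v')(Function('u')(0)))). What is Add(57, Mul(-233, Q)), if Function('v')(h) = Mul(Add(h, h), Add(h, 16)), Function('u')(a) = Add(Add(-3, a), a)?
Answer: 26619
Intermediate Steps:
Function('u')(a) = Add(-3, Mul(2, a))
Function('v')(h) = Mul(2, h, Add(16, h)) (Function('v')(h) = Mul(Mul(2, h), Add(16, h)) = Mul(2, h, Add(16, h)))
Q = -114 (Q = Add(-192, Mul(-1, Mul(2, Add(-3, Mul(2, 0)), Add(16, Add(-3, Mul(2, 0)))))) = Add(-192, Mul(-1, Mul(2, Add(-3, 0), Add(16, Add(-3, 0))))) = Add(-192, Mul(-1, Mul(2, -3, Add(16, -3)))) = Add(-192, Mul(-1, Mul(2, -3, 13))) = Add(-192, Mul(-1, -78)) = Add(-192, 78) = -114)
Add(57, Mul(-233, Q)) = Add(57, Mul(-233, -114)) = Add(57, 26562) = 26619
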